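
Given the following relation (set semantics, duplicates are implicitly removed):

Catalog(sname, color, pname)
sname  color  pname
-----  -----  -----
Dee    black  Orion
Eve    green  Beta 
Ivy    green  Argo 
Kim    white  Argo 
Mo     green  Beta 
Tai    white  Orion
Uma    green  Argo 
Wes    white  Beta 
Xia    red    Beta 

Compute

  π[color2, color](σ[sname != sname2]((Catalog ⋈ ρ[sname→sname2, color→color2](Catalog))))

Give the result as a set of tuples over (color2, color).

{(black, white), (green, green), (green, red), (green, white), (red, green), (red, white), (white, black), (white, green), (white, red)}

ρ[sname→sname2, color→color2]: schema becomes (sname2, color2, pname); tuples unchanged.
Catalog ⋈ ρ[sname→sname2, color→color2](Catalog) (natural join on pname): {(Dee, black, Orion, Dee, black), (Dee, black, Orion, Tai, white), (Eve, green, Beta, Eve, green), (Eve, green, Beta, Mo, green), (Eve, green, Beta, Wes, white), (Eve, green, Beta, Xia, red), (Ivy, green, Argo, Ivy, green), (Ivy, green, Argo, Kim, white), (Ivy, green, Argo, Uma, green), (Kim, white, Argo, Ivy, green), (Kim, white, Argo, Kim, white), (Kim, white, Argo, Uma, green), (Mo, green, Beta, Eve, green), (Mo, green, Beta, Mo, green), (Mo, green, Beta, Wes, white), (Mo, green, Beta, Xia, red), (Tai, white, Orion, Dee, black), (Tai, white, Orion, Tai, white), (Uma, green, Argo, Ivy, green), (Uma, green, Argo, Kim, white), (Uma, green, Argo, Uma, green), (Wes, white, Beta, Eve, green), (Wes, white, Beta, Mo, green), (Wes, white, Beta, Wes, white), (Wes, white, Beta, Xia, red), (Xia, red, Beta, Eve, green), (Xia, red, Beta, Mo, green), (Xia, red, Beta, Wes, white), (Xia, red, Beta, Xia, red)}
Apply σ_{sname != sname2}; surviving tuples: {(Dee, black, Orion, Tai, white), (Eve, green, Beta, Mo, green), (Eve, green, Beta, Wes, white), (Eve, green, Beta, Xia, red), (Ivy, green, Argo, Kim, white), (Ivy, green, Argo, Uma, green), (Kim, white, Argo, Ivy, green), (Kim, white, Argo, Uma, green), (Mo, green, Beta, Eve, green), (Mo, green, Beta, Wes, white), (Mo, green, Beta, Xia, red), (Tai, white, Orion, Dee, black), (Uma, green, Argo, Ivy, green), (Uma, green, Argo, Kim, white), (Wes, white, Beta, Eve, green), (Wes, white, Beta, Mo, green), (Wes, white, Beta, Xia, red), (Xia, red, Beta, Eve, green), (Xia, red, Beta, Mo, green), (Xia, red, Beta, Wes, white)}
Keep only column(s) color2, color (11 duplicate(s) eliminated): {(black, white), (green, green), (green, red), (green, white), (red, green), (red, white), (white, black), (white, green), (white, red)}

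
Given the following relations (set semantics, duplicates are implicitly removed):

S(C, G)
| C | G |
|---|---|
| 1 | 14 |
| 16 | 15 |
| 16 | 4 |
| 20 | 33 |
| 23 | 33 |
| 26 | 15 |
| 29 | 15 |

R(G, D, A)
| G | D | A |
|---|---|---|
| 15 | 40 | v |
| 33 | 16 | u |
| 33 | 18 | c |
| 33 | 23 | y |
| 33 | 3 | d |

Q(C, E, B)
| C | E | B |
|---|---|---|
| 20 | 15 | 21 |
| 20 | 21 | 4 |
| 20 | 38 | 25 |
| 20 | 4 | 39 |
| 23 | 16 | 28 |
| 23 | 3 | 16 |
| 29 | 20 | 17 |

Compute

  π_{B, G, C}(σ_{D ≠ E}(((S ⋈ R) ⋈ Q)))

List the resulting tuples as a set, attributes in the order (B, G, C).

S ⋈ R (natural join on G): {(16, 15, 40, v), (20, 33, 16, u), (20, 33, 18, c), (20, 33, 23, y), (20, 33, 3, d), (23, 33, 16, u), (23, 33, 18, c), (23, 33, 23, y), (23, 33, 3, d), (26, 15, 40, v), (29, 15, 40, v)}
(S ⋈ R) ⋈ Q (natural join on C): {(20, 33, 16, u, 15, 21), (20, 33, 16, u, 21, 4), (20, 33, 16, u, 38, 25), (20, 33, 16, u, 4, 39), (20, 33, 18, c, 15, 21), (20, 33, 18, c, 21, 4), (20, 33, 18, c, 38, 25), (20, 33, 18, c, 4, 39), (20, 33, 23, y, 15, 21), (20, 33, 23, y, 21, 4), (20, 33, 23, y, 38, 25), (20, 33, 23, y, 4, 39), (20, 33, 3, d, 15, 21), (20, 33, 3, d, 21, 4), (20, 33, 3, d, 38, 25), (20, 33, 3, d, 4, 39), (23, 33, 16, u, 16, 28), (23, 33, 16, u, 3, 16), (23, 33, 18, c, 16, 28), (23, 33, 18, c, 3, 16), (23, 33, 23, y, 16, 28), (23, 33, 23, y, 3, 16), (23, 33, 3, d, 16, 28), (23, 33, 3, d, 3, 16), (29, 15, 40, v, 20, 17)}
Selection D ≠ E: {(20, 33, 16, u, 15, 21), (20, 33, 16, u, 21, 4), (20, 33, 16, u, 38, 25), (20, 33, 16, u, 4, 39), (20, 33, 18, c, 15, 21), (20, 33, 18, c, 21, 4), (20, 33, 18, c, 38, 25), (20, 33, 18, c, 4, 39), (20, 33, 23, y, 15, 21), (20, 33, 23, y, 21, 4), (20, 33, 23, y, 38, 25), (20, 33, 23, y, 4, 39), (20, 33, 3, d, 15, 21), (20, 33, 3, d, 21, 4), (20, 33, 3, d, 38, 25), (20, 33, 3, d, 4, 39), (23, 33, 16, u, 3, 16), (23, 33, 18, c, 16, 28), (23, 33, 18, c, 3, 16), (23, 33, 23, y, 16, 28), (23, 33, 23, y, 3, 16), (23, 33, 3, d, 16, 28), (29, 15, 40, v, 20, 17)}
π_{B, G, C} gives {(16, 33, 23), (17, 15, 29), (21, 33, 20), (25, 33, 20), (28, 33, 23), (39, 33, 20), (4, 33, 20)} (16 duplicate(s) eliminated).

{(16, 33, 23), (17, 15, 29), (21, 33, 20), (25, 33, 20), (28, 33, 23), (39, 33, 20), (4, 33, 20)}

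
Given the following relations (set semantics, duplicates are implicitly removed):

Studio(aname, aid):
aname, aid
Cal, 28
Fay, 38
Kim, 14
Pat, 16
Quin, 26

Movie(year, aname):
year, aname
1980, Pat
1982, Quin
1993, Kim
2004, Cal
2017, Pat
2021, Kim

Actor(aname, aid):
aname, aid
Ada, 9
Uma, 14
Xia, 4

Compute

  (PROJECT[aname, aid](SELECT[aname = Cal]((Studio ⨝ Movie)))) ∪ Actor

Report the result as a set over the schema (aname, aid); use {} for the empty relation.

Natural join on aname: {(Cal, 28, 2004), (Kim, 14, 1993), (Kim, 14, 2021), (Pat, 16, 1980), (Pat, 16, 2017), (Quin, 26, 1982)}
Selection aname = Cal: {(Cal, 28, 2004)}
Projecting to aname, aid: {(Cal, 28)}
Union: {(Cal, 28)} with {(Ada, 9), (Uma, 14), (Xia, 4)} → {(Ada, 9), (Cal, 28), (Uma, 14), (Xia, 4)}

{(Ada, 9), (Cal, 28), (Uma, 14), (Xia, 4)}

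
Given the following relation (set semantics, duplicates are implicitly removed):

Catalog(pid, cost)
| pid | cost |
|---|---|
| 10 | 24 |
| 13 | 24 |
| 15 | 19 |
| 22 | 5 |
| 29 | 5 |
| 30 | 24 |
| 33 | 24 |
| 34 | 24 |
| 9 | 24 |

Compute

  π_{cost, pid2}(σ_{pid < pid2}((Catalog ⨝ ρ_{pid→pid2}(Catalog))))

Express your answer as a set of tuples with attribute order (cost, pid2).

{(24, 10), (24, 13), (24, 30), (24, 33), (24, 34), (5, 29)}

ρ[pid→pid2]: schema becomes (pid2, cost); tuples unchanged.
Natural join on cost: {(10, 24, 10), (10, 24, 13), (10, 24, 30), (10, 24, 33), (10, 24, 34), (10, 24, 9), (13, 24, 10), (13, 24, 13), (13, 24, 30), (13, 24, 33), (13, 24, 34), (13, 24, 9), (15, 19, 15), (22, 5, 22), (22, 5, 29), (29, 5, 22), (29, 5, 29), (30, 24, 10), (30, 24, 13), (30, 24, 30), (30, 24, 33), (30, 24, 34), (30, 24, 9), (33, 24, 10), (33, 24, 13), (33, 24, 30), (33, 24, 33), (33, 24, 34), (33, 24, 9), (34, 24, 10), (34, 24, 13), (34, 24, 30), (34, 24, 33), (34, 24, 34), (34, 24, 9), (9, 24, 10), (9, 24, 13), (9, 24, 30), (9, 24, 33), (9, 24, 34), (9, 24, 9)}
σ[pid < pid2]: keep tuples satisfying pid < pid2 → {(10, 24, 13), (10, 24, 30), (10, 24, 33), (10, 24, 34), (13, 24, 30), (13, 24, 33), (13, 24, 34), (22, 5, 29), (30, 24, 33), (30, 24, 34), (33, 24, 34), (9, 24, 10), (9, 24, 13), (9, 24, 30), (9, 24, 33), (9, 24, 34)}
π_{cost, pid2} gives {(24, 10), (24, 13), (24, 30), (24, 33), (24, 34), (5, 29)} (10 duplicate(s) eliminated).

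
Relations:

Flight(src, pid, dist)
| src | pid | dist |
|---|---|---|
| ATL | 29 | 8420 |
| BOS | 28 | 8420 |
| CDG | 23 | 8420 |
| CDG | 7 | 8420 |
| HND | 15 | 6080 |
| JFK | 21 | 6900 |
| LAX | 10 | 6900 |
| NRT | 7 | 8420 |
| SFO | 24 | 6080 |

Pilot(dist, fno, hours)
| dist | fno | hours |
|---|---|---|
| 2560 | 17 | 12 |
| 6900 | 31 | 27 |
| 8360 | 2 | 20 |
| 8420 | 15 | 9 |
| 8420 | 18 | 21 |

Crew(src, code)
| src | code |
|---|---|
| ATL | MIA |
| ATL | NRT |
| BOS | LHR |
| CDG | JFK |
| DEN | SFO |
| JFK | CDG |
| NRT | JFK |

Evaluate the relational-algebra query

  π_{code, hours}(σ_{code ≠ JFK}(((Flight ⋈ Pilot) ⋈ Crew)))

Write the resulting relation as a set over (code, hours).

Joining Flight and Pilot on dist yields {(ATL, 29, 8420, 15, 9), (ATL, 29, 8420, 18, 21), (BOS, 28, 8420, 15, 9), (BOS, 28, 8420, 18, 21), (CDG, 23, 8420, 15, 9), (CDG, 23, 8420, 18, 21), (CDG, 7, 8420, 15, 9), (CDG, 7, 8420, 18, 21), (JFK, 21, 6900, 31, 27), (LAX, 10, 6900, 31, 27), (NRT, 7, 8420, 15, 9), (NRT, 7, 8420, 18, 21)}.
Joining (Flight ⋈ Pilot) and Crew on src yields {(ATL, 29, 8420, 15, 9, MIA), (ATL, 29, 8420, 15, 9, NRT), (ATL, 29, 8420, 18, 21, MIA), (ATL, 29, 8420, 18, 21, NRT), (BOS, 28, 8420, 15, 9, LHR), (BOS, 28, 8420, 18, 21, LHR), (CDG, 23, 8420, 15, 9, JFK), (CDG, 23, 8420, 18, 21, JFK), (CDG, 7, 8420, 15, 9, JFK), (CDG, 7, 8420, 18, 21, JFK), (JFK, 21, 6900, 31, 27, CDG), (NRT, 7, 8420, 15, 9, JFK), (NRT, 7, 8420, 18, 21, JFK)}.
Selection code ≠ JFK: {(ATL, 29, 8420, 15, 9, MIA), (ATL, 29, 8420, 15, 9, NRT), (ATL, 29, 8420, 18, 21, MIA), (ATL, 29, 8420, 18, 21, NRT), (BOS, 28, 8420, 15, 9, LHR), (BOS, 28, 8420, 18, 21, LHR), (JFK, 21, 6900, 31, 27, CDG)}
π[code, hours]: project onto (code, hours) → {(CDG, 27), (LHR, 21), (LHR, 9), (MIA, 21), (MIA, 9), (NRT, 21), (NRT, 9)}

{(CDG, 27), (LHR, 21), (LHR, 9), (MIA, 21), (MIA, 9), (NRT, 21), (NRT, 9)}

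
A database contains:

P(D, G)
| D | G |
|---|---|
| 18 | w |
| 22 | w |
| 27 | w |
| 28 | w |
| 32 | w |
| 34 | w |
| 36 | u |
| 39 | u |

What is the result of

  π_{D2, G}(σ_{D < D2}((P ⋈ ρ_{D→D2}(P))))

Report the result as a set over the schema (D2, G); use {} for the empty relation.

ρ[D→D2]: schema becomes (D2, G); tuples unchanged.
P ⋈ ρ_{D→D2}(P) (natural join on G): {(18, w, 18), (18, w, 22), (18, w, 27), (18, w, 28), (18, w, 32), (18, w, 34), (22, w, 18), (22, w, 22), (22, w, 27), (22, w, 28), (22, w, 32), (22, w, 34), (27, w, 18), (27, w, 22), (27, w, 27), (27, w, 28), (27, w, 32), (27, w, 34), (28, w, 18), (28, w, 22), (28, w, 27), (28, w, 28), (28, w, 32), (28, w, 34), (32, w, 18), (32, w, 22), (32, w, 27), (32, w, 28), (32, w, 32), (32, w, 34), (34, w, 18), (34, w, 22), (34, w, 27), (34, w, 28), (34, w, 32), (34, w, 34), (36, u, 36), (36, u, 39), (39, u, 36), (39, u, 39)}
σ[D < D2]: keep tuples satisfying D < D2 → {(18, w, 22), (18, w, 27), (18, w, 28), (18, w, 32), (18, w, 34), (22, w, 27), (22, w, 28), (22, w, 32), (22, w, 34), (27, w, 28), (27, w, 32), (27, w, 34), (28, w, 32), (28, w, 34), (32, w, 34), (36, u, 39)}
π[D2, G]: project onto (D2, G) (10 duplicate(s) eliminated) → {(22, w), (27, w), (28, w), (32, w), (34, w), (39, u)}

{(22, w), (27, w), (28, w), (32, w), (34, w), (39, u)}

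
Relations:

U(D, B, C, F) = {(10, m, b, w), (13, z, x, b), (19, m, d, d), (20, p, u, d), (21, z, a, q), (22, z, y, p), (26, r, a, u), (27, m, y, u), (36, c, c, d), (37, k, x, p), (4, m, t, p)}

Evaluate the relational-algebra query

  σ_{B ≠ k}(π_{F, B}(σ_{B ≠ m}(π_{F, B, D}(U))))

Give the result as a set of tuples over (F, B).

Projecting to F, B, D: {(b, z, 13), (d, c, 36), (d, m, 19), (d, p, 20), (p, k, 37), (p, m, 4), (p, z, 22), (q, z, 21), (u, m, 27), (u, r, 26), (w, m, 10)}
Apply σ_{B ≠ m}; surviving tuples: {(b, z, 13), (d, c, 36), (d, p, 20), (p, k, 37), (p, z, 22), (q, z, 21), (u, r, 26)}
Projecting to F, B: {(b, z), (d, c), (d, p), (p, k), (p, z), (q, z), (u, r)}
Apply σ_{B ≠ k}; surviving tuples: {(b, z), (d, c), (d, p), (p, z), (q, z), (u, r)}

{(b, z), (d, c), (d, p), (p, z), (q, z), (u, r)}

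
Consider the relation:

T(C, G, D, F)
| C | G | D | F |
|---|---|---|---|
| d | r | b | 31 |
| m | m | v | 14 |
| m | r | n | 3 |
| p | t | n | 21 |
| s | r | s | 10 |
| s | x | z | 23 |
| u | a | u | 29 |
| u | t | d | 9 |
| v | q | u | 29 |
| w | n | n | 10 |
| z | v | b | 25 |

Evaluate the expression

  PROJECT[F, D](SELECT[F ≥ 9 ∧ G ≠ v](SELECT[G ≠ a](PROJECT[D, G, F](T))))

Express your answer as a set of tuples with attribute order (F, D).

{(10, n), (10, s), (14, v), (21, n), (23, z), (29, u), (31, b), (9, d)}

Projecting to D, G, F: {(b, r, 31), (b, v, 25), (d, t, 9), (n, n, 10), (n, r, 3), (n, t, 21), (s, r, 10), (u, a, 29), (u, q, 29), (v, m, 14), (z, x, 23)}
Selection G ≠ a: {(b, r, 31), (b, v, 25), (d, t, 9), (n, n, 10), (n, r, 3), (n, t, 21), (s, r, 10), (u, q, 29), (v, m, 14), (z, x, 23)}
Selection F ≥ 9 ∧ G ≠ v: {(b, r, 31), (d, t, 9), (n, n, 10), (n, t, 21), (s, r, 10), (u, q, 29), (v, m, 14), (z, x, 23)}
Projecting to F, D: {(10, n), (10, s), (14, v), (21, n), (23, z), (29, u), (31, b), (9, d)}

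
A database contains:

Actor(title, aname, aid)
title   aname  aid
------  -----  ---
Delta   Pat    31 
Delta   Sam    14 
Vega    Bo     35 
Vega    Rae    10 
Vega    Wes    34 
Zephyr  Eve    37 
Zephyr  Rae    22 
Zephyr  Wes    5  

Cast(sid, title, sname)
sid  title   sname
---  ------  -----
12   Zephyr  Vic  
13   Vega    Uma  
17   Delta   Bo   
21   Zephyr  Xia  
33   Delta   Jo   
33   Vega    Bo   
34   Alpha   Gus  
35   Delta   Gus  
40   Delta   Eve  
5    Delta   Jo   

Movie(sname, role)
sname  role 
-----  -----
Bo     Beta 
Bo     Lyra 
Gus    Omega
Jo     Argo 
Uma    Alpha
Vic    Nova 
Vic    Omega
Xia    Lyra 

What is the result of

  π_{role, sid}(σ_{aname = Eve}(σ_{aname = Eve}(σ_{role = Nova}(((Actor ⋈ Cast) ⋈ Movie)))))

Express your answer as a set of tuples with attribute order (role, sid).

Actor ⋈ Cast (natural join on title): {(Delta, Pat, 31, 17, Bo), (Delta, Pat, 31, 33, Jo), (Delta, Pat, 31, 35, Gus), (Delta, Pat, 31, 40, Eve), (Delta, Pat, 31, 5, Jo), (Delta, Sam, 14, 17, Bo), (Delta, Sam, 14, 33, Jo), (Delta, Sam, 14, 35, Gus), (Delta, Sam, 14, 40, Eve), (Delta, Sam, 14, 5, Jo), (Vega, Bo, 35, 13, Uma), (Vega, Bo, 35, 33, Bo), (Vega, Rae, 10, 13, Uma), (Vega, Rae, 10, 33, Bo), (Vega, Wes, 34, 13, Uma), (Vega, Wes, 34, 33, Bo), (Zephyr, Eve, 37, 12, Vic), (Zephyr, Eve, 37, 21, Xia), (Zephyr, Rae, 22, 12, Vic), (Zephyr, Rae, 22, 21, Xia), (Zephyr, Wes, 5, 12, Vic), (Zephyr, Wes, 5, 21, Xia)}
(Actor ⋈ Cast) ⋈ Movie (natural join on sname): {(Delta, Pat, 31, 17, Bo, Beta), (Delta, Pat, 31, 17, Bo, Lyra), (Delta, Pat, 31, 33, Jo, Argo), (Delta, Pat, 31, 35, Gus, Omega), (Delta, Pat, 31, 5, Jo, Argo), (Delta, Sam, 14, 17, Bo, Beta), (Delta, Sam, 14, 17, Bo, Lyra), (Delta, Sam, 14, 33, Jo, Argo), (Delta, Sam, 14, 35, Gus, Omega), (Delta, Sam, 14, 5, Jo, Argo), (Vega, Bo, 35, 13, Uma, Alpha), (Vega, Bo, 35, 33, Bo, Beta), (Vega, Bo, 35, 33, Bo, Lyra), (Vega, Rae, 10, 13, Uma, Alpha), (Vega, Rae, 10, 33, Bo, Beta), (Vega, Rae, 10, 33, Bo, Lyra), (Vega, Wes, 34, 13, Uma, Alpha), (Vega, Wes, 34, 33, Bo, Beta), (Vega, Wes, 34, 33, Bo, Lyra), (Zephyr, Eve, 37, 12, Vic, Nova), (Zephyr, Eve, 37, 12, Vic, Omega), (Zephyr, Eve, 37, 21, Xia, Lyra), (Zephyr, Rae, 22, 12, Vic, Nova), (Zephyr, Rae, 22, 12, Vic, Omega), (Zephyr, Rae, 22, 21, Xia, Lyra), (Zephyr, Wes, 5, 12, Vic, Nova), (Zephyr, Wes, 5, 12, Vic, Omega), (Zephyr, Wes, 5, 21, Xia, Lyra)}
Apply σ_{role = Nova}; surviving tuples: {(Zephyr, Eve, 37, 12, Vic, Nova), (Zephyr, Rae, 22, 12, Vic, Nova), (Zephyr, Wes, 5, 12, Vic, Nova)}
Apply σ_{aname = Eve}; surviving tuples: {(Zephyr, Eve, 37, 12, Vic, Nova)}
Apply σ_{aname = Eve}; surviving tuples: {(Zephyr, Eve, 37, 12, Vic, Nova)}
Projecting to role, sid: {(Nova, 12)}

{(Nova, 12)}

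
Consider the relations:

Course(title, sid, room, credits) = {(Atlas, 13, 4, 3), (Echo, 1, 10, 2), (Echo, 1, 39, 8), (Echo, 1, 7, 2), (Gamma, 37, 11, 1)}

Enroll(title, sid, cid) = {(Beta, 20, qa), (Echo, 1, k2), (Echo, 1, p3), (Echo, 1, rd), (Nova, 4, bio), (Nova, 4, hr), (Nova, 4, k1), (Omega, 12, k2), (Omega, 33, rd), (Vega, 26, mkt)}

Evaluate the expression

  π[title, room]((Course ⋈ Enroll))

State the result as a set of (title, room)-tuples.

Joining Course and Enroll on title, sid yields {(Echo, 1, 10, 2, k2), (Echo, 1, 10, 2, p3), (Echo, 1, 10, 2, rd), (Echo, 1, 39, 8, k2), (Echo, 1, 39, 8, p3), (Echo, 1, 39, 8, rd), (Echo, 1, 7, 2, k2), (Echo, 1, 7, 2, p3), (Echo, 1, 7, 2, rd)}.
Keep only column(s) title, room (6 duplicate(s) eliminated): {(Echo, 10), (Echo, 39), (Echo, 7)}

{(Echo, 10), (Echo, 39), (Echo, 7)}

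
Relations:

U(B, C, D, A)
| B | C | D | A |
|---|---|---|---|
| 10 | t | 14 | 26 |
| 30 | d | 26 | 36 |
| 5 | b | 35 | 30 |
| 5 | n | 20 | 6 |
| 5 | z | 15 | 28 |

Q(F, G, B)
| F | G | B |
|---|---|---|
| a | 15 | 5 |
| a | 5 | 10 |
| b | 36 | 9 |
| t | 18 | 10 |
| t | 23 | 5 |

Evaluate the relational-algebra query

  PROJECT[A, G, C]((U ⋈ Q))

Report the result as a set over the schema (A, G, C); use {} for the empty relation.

Joining U and Q on B yields {(10, t, 14, 26, a, 5), (10, t, 14, 26, t, 18), (5, b, 35, 30, a, 15), (5, b, 35, 30, t, 23), (5, n, 20, 6, a, 15), (5, n, 20, 6, t, 23), (5, z, 15, 28, a, 15), (5, z, 15, 28, t, 23)}.
Projecting to A, G, C: {(26, 18, t), (26, 5, t), (28, 15, z), (28, 23, z), (30, 15, b), (30, 23, b), (6, 15, n), (6, 23, n)}

{(26, 18, t), (26, 5, t), (28, 15, z), (28, 23, z), (30, 15, b), (30, 23, b), (6, 15, n), (6, 23, n)}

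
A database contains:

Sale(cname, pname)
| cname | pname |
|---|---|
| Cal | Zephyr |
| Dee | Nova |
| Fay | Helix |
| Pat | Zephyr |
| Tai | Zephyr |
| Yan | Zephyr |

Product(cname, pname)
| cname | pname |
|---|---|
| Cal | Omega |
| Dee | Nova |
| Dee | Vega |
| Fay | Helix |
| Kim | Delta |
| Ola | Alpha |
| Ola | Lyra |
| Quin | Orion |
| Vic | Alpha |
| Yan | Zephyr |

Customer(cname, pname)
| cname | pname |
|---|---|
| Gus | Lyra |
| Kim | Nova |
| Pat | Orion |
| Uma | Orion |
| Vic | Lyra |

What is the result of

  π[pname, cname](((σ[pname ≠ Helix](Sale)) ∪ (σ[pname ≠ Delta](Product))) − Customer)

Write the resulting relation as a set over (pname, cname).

{(Alpha, Ola), (Alpha, Vic), (Helix, Fay), (Lyra, Ola), (Nova, Dee), (Omega, Cal), (Orion, Quin), (Vega, Dee), (Zephyr, Cal), (Zephyr, Pat), (Zephyr, Tai), (Zephyr, Yan)}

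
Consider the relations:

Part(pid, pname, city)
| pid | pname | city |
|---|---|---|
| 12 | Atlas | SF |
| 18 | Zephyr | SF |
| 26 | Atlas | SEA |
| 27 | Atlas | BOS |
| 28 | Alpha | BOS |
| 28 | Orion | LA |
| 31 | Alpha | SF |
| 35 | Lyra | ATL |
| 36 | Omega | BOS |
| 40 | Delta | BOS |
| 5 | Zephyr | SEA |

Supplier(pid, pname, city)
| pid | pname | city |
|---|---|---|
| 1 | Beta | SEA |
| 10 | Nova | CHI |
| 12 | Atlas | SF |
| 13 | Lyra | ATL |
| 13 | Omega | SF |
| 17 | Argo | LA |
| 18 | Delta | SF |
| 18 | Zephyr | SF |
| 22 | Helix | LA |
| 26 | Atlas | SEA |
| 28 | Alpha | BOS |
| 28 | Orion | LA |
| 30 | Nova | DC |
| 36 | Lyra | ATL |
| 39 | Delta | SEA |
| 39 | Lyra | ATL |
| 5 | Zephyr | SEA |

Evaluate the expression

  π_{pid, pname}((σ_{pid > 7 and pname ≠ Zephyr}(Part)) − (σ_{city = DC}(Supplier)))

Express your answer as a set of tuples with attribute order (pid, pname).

σ[pid > 7 and pname ≠ Zephyr]: keep tuples satisfying pid > 7 and pname ≠ Zephyr → {(12, Atlas, SF), (26, Atlas, SEA), (27, Atlas, BOS), (28, Alpha, BOS), (28, Orion, LA), (31, Alpha, SF), (35, Lyra, ATL), (36, Omega, BOS), (40, Delta, BOS)}
σ[city = DC]: keep tuples satisfying city = DC → {(30, Nova, DC)}
Set difference of the two operands is {(12, Atlas, SF), (26, Atlas, SEA), (27, Atlas, BOS), (28, Alpha, BOS), (28, Orion, LA), (31, Alpha, SF), (35, Lyra, ATL), (36, Omega, BOS), (40, Delta, BOS)}.
π_{pid, pname} gives {(12, Atlas), (26, Atlas), (27, Atlas), (28, Alpha), (28, Orion), (31, Alpha), (35, Lyra), (36, Omega), (40, Delta)}.

{(12, Atlas), (26, Atlas), (27, Atlas), (28, Alpha), (28, Orion), (31, Alpha), (35, Lyra), (36, Omega), (40, Delta)}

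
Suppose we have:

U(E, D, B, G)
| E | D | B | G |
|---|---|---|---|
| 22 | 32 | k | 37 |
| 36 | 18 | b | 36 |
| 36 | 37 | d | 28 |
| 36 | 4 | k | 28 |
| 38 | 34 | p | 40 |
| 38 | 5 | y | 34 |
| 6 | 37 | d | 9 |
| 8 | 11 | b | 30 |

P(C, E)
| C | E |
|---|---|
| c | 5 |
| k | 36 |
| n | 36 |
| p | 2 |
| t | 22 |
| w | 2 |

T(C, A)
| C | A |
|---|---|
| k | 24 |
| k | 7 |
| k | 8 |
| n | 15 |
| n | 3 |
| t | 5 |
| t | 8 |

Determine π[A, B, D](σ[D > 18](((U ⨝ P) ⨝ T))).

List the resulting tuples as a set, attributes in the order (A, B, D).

{(15, d, 37), (24, d, 37), (3, d, 37), (5, k, 32), (7, d, 37), (8, d, 37), (8, k, 32)}

U ⋈ P (natural join on E): {(22, 32, k, 37, t), (36, 18, b, 36, k), (36, 18, b, 36, n), (36, 37, d, 28, k), (36, 37, d, 28, n), (36, 4, k, 28, k), (36, 4, k, 28, n)}
(U ⨝ P) ⋈ T (natural join on C): {(22, 32, k, 37, t, 5), (22, 32, k, 37, t, 8), (36, 18, b, 36, k, 24), (36, 18, b, 36, k, 7), (36, 18, b, 36, k, 8), (36, 18, b, 36, n, 15), (36, 18, b, 36, n, 3), (36, 37, d, 28, k, 24), (36, 37, d, 28, k, 7), (36, 37, d, 28, k, 8), (36, 37, d, 28, n, 15), (36, 37, d, 28, n, 3), (36, 4, k, 28, k, 24), (36, 4, k, 28, k, 7), (36, 4, k, 28, k, 8), (36, 4, k, 28, n, 15), (36, 4, k, 28, n, 3)}
σ[D > 18]: keep tuples satisfying D > 18 → {(22, 32, k, 37, t, 5), (22, 32, k, 37, t, 8), (36, 37, d, 28, k, 24), (36, 37, d, 28, k, 7), (36, 37, d, 28, k, 8), (36, 37, d, 28, n, 15), (36, 37, d, 28, n, 3)}
Projecting to A, B, D: {(15, d, 37), (24, d, 37), (3, d, 37), (5, k, 32), (7, d, 37), (8, d, 37), (8, k, 32)}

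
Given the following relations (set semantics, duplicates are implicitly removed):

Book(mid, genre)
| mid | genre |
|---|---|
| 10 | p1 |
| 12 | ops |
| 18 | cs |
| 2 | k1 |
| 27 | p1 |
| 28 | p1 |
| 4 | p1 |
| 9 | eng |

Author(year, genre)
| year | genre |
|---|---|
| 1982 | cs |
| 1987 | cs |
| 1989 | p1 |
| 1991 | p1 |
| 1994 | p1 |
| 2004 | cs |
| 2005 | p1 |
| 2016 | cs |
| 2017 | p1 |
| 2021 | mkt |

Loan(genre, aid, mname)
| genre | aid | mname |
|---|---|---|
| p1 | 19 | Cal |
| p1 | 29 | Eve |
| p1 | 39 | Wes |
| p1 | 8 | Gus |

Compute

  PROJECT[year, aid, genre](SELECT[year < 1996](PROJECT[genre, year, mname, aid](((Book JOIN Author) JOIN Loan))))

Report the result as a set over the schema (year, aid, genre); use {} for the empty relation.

{(1989, 19, p1), (1989, 29, p1), (1989, 39, p1), (1989, 8, p1), (1991, 19, p1), (1991, 29, p1), (1991, 39, p1), (1991, 8, p1), (1994, 19, p1), (1994, 29, p1), (1994, 39, p1), (1994, 8, p1)}

Book ⋈ Author (natural join on genre): {(10, p1, 1989), (10, p1, 1991), (10, p1, 1994), (10, p1, 2005), (10, p1, 2017), (18, cs, 1982), (18, cs, 1987), (18, cs, 2004), (18, cs, 2016), (27, p1, 1989), (27, p1, 1991), (27, p1, 1994), (27, p1, 2005), (27, p1, 2017), (28, p1, 1989), (28, p1, 1991), (28, p1, 1994), (28, p1, 2005), (28, p1, 2017), (4, p1, 1989), (4, p1, 1991), (4, p1, 1994), (4, p1, 2005), (4, p1, 2017)}
(Book JOIN Author) ⋈ Loan (natural join on genre): {(10, p1, 1989, 19, Cal), (10, p1, 1989, 29, Eve), (10, p1, 1989, 39, Wes), (10, p1, 1989, 8, Gus), (10, p1, 1991, 19, Cal), (10, p1, 1991, 29, Eve), (10, p1, 1991, 39, Wes), (10, p1, 1991, 8, Gus), (10, p1, 1994, 19, Cal), (10, p1, 1994, 29, Eve), (10, p1, 1994, 39, Wes), (10, p1, 1994, 8, Gus), (10, p1, 2005, 19, Cal), (10, p1, 2005, 29, Eve), (10, p1, 2005, 39, Wes), (10, p1, 2005, 8, Gus), (10, p1, 2017, 19, Cal), (10, p1, 2017, 29, Eve), (10, p1, 2017, 39, Wes), (10, p1, 2017, 8, Gus), (27, p1, 1989, 19, Cal), (27, p1, 1989, 29, Eve), (27, p1, 1989, 39, Wes), (27, p1, 1989, 8, Gus), (27, p1, 1991, 19, Cal), (27, p1, 1991, 29, Eve), (27, p1, 1991, 39, Wes), (27, p1, 1991, 8, Gus), (27, p1, 1994, 19, Cal), (27, p1, 1994, 29, Eve), (27, p1, 1994, 39, Wes), (27, p1, 1994, 8, Gus), (27, p1, 2005, 19, Cal), (27, p1, 2005, 29, Eve), (27, p1, 2005, 39, Wes), (27, p1, 2005, 8, Gus), (27, p1, 2017, 19, Cal), (27, p1, 2017, 29, Eve), (27, p1, 2017, 39, Wes), (27, p1, 2017, 8, Gus), (28, p1, 1989, 19, Cal), (28, p1, 1989, 29, Eve), (28, p1, 1989, 39, Wes), (28, p1, 1989, 8, Gus), (28, p1, 1991, 19, Cal), (28, p1, 1991, 29, Eve), (28, p1, 1991, 39, Wes), (28, p1, 1991, 8, Gus), (28, p1, 1994, 19, Cal), (28, p1, 1994, 29, Eve), (28, p1, 1994, 39, Wes), (28, p1, 1994, 8, Gus), (28, p1, 2005, 19, Cal), (28, p1, 2005, 29, Eve), (28, p1, 2005, 39, Wes), (28, p1, 2005, 8, Gus), (28, p1, 2017, 19, Cal), (28, p1, 2017, 29, Eve), (28, p1, 2017, 39, Wes), (28, p1, 2017, 8, Gus), (4, p1, 1989, 19, Cal), (4, p1, 1989, 29, Eve), (4, p1, 1989, 39, Wes), (4, p1, 1989, 8, Gus), (4, p1, 1991, 19, Cal), (4, p1, 1991, 29, Eve), (4, p1, 1991, 39, Wes), (4, p1, 1991, 8, Gus), (4, p1, 1994, 19, Cal), (4, p1, 1994, 29, Eve), (4, p1, 1994, 39, Wes), (4, p1, 1994, 8, Gus), (4, p1, 2005, 19, Cal), (4, p1, 2005, 29, Eve), (4, p1, 2005, 39, Wes), (4, p1, 2005, 8, Gus), (4, p1, 2017, 19, Cal), (4, p1, 2017, 29, Eve), (4, p1, 2017, 39, Wes), (4, p1, 2017, 8, Gus)}
π_{genre, year, mname, aid} gives {(p1, 1989, Cal, 19), (p1, 1989, Eve, 29), (p1, 1989, Gus, 8), (p1, 1989, Wes, 39), (p1, 1991, Cal, 19), (p1, 1991, Eve, 29), (p1, 1991, Gus, 8), (p1, 1991, Wes, 39), (p1, 1994, Cal, 19), (p1, 1994, Eve, 29), (p1, 1994, Gus, 8), (p1, 1994, Wes, 39), (p1, 2005, Cal, 19), (p1, 2005, Eve, 29), (p1, 2005, Gus, 8), (p1, 2005, Wes, 39), (p1, 2017, Cal, 19), (p1, 2017, Eve, 29), (p1, 2017, Gus, 8), (p1, 2017, Wes, 39)} (60 duplicate(s) eliminated).
Filtering on year < 1996 leaves {(p1, 1989, Cal, 19), (p1, 1989, Eve, 29), (p1, 1989, Gus, 8), (p1, 1989, Wes, 39), (p1, 1991, Cal, 19), (p1, 1991, Eve, 29), (p1, 1991, Gus, 8), (p1, 1991, Wes, 39), (p1, 1994, Cal, 19), (p1, 1994, Eve, 29), (p1, 1994, Gus, 8), (p1, 1994, Wes, 39)}.
π_{year, aid, genre} gives {(1989, 19, p1), (1989, 29, p1), (1989, 39, p1), (1989, 8, p1), (1991, 19, p1), (1991, 29, p1), (1991, 39, p1), (1991, 8, p1), (1994, 19, p1), (1994, 29, p1), (1994, 39, p1), (1994, 8, p1)}.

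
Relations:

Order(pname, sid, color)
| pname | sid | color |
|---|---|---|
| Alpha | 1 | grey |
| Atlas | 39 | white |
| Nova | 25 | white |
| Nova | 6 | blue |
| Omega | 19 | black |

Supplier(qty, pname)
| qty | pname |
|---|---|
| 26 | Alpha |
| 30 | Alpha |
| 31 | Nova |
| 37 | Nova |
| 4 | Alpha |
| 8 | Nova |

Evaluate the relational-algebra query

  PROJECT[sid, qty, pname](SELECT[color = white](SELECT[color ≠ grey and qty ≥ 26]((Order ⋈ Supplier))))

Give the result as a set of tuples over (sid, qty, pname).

Natural join on pname: {(Alpha, 1, grey, 26), (Alpha, 1, grey, 30), (Alpha, 1, grey, 4), (Nova, 25, white, 31), (Nova, 25, white, 37), (Nova, 25, white, 8), (Nova, 6, blue, 31), (Nova, 6, blue, 37), (Nova, 6, blue, 8)}
Apply σ_{color ≠ grey and qty ≥ 26}; surviving tuples: {(Nova, 25, white, 31), (Nova, 25, white, 37), (Nova, 6, blue, 31), (Nova, 6, blue, 37)}
Apply σ_{color = white}; surviving tuples: {(Nova, 25, white, 31), (Nova, 25, white, 37)}
π[sid, qty, pname]: project onto (sid, qty, pname) → {(25, 31, Nova), (25, 37, Nova)}

{(25, 31, Nova), (25, 37, Nova)}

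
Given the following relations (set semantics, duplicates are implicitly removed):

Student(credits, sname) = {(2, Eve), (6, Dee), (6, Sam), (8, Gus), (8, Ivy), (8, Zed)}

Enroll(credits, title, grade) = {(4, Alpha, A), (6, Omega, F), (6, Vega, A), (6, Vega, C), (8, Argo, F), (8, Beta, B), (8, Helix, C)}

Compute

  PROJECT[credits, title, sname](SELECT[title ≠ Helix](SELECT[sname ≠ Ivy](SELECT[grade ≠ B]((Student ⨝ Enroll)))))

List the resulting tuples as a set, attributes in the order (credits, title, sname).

Natural join on credits: {(6, Dee, Omega, F), (6, Dee, Vega, A), (6, Dee, Vega, C), (6, Sam, Omega, F), (6, Sam, Vega, A), (6, Sam, Vega, C), (8, Gus, Argo, F), (8, Gus, Beta, B), (8, Gus, Helix, C), (8, Ivy, Argo, F), (8, Ivy, Beta, B), (8, Ivy, Helix, C), (8, Zed, Argo, F), (8, Zed, Beta, B), (8, Zed, Helix, C)}
Apply σ_{grade ≠ B}; surviving tuples: {(6, Dee, Omega, F), (6, Dee, Vega, A), (6, Dee, Vega, C), (6, Sam, Omega, F), (6, Sam, Vega, A), (6, Sam, Vega, C), (8, Gus, Argo, F), (8, Gus, Helix, C), (8, Ivy, Argo, F), (8, Ivy, Helix, C), (8, Zed, Argo, F), (8, Zed, Helix, C)}
Apply σ_{sname ≠ Ivy}; surviving tuples: {(6, Dee, Omega, F), (6, Dee, Vega, A), (6, Dee, Vega, C), (6, Sam, Omega, F), (6, Sam, Vega, A), (6, Sam, Vega, C), (8, Gus, Argo, F), (8, Gus, Helix, C), (8, Zed, Argo, F), (8, Zed, Helix, C)}
Apply σ_{title ≠ Helix}; surviving tuples: {(6, Dee, Omega, F), (6, Dee, Vega, A), (6, Dee, Vega, C), (6, Sam, Omega, F), (6, Sam, Vega, A), (6, Sam, Vega, C), (8, Gus, Argo, F), (8, Zed, Argo, F)}
Keep only column(s) credits, title, sname (2 duplicate(s) eliminated): {(6, Omega, Dee), (6, Omega, Sam), (6, Vega, Dee), (6, Vega, Sam), (8, Argo, Gus), (8, Argo, Zed)}

{(6, Omega, Dee), (6, Omega, Sam), (6, Vega, Dee), (6, Vega, Sam), (8, Argo, Gus), (8, Argo, Zed)}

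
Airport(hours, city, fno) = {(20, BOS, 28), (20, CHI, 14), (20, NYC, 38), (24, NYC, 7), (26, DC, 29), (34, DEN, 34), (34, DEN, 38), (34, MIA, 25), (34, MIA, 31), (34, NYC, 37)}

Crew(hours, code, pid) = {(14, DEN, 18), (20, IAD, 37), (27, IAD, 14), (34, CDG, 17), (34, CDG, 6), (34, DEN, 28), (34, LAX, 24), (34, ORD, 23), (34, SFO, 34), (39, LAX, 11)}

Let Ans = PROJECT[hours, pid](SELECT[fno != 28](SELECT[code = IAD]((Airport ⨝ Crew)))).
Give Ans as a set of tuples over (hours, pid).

Natural join on hours: {(20, BOS, 28, IAD, 37), (20, CHI, 14, IAD, 37), (20, NYC, 38, IAD, 37), (34, DEN, 34, CDG, 17), (34, DEN, 34, CDG, 6), (34, DEN, 34, DEN, 28), (34, DEN, 34, LAX, 24), (34, DEN, 34, ORD, 23), (34, DEN, 34, SFO, 34), (34, DEN, 38, CDG, 17), (34, DEN, 38, CDG, 6), (34, DEN, 38, DEN, 28), (34, DEN, 38, LAX, 24), (34, DEN, 38, ORD, 23), (34, DEN, 38, SFO, 34), (34, MIA, 25, CDG, 17), (34, MIA, 25, CDG, 6), (34, MIA, 25, DEN, 28), (34, MIA, 25, LAX, 24), (34, MIA, 25, ORD, 23), (34, MIA, 25, SFO, 34), (34, MIA, 31, CDG, 17), (34, MIA, 31, CDG, 6), (34, MIA, 31, DEN, 28), (34, MIA, 31, LAX, 24), (34, MIA, 31, ORD, 23), (34, MIA, 31, SFO, 34), (34, NYC, 37, CDG, 17), (34, NYC, 37, CDG, 6), (34, NYC, 37, DEN, 28), (34, NYC, 37, LAX, 24), (34, NYC, 37, ORD, 23), (34, NYC, 37, SFO, 34)}
σ[code = IAD]: keep tuples satisfying code = IAD → {(20, BOS, 28, IAD, 37), (20, CHI, 14, IAD, 37), (20, NYC, 38, IAD, 37)}
σ[fno != 28]: keep tuples satisfying fno != 28 → {(20, CHI, 14, IAD, 37), (20, NYC, 38, IAD, 37)}
π_{hours, pid} gives {(20, 37)} (1 duplicate(s) eliminated).

{(20, 37)}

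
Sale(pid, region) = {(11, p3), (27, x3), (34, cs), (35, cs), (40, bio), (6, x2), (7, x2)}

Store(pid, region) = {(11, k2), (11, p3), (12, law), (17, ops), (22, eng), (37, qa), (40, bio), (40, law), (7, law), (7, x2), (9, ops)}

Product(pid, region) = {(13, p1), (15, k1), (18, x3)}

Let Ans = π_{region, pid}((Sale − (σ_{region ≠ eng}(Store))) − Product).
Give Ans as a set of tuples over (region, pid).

{(cs, 34), (cs, 35), (x2, 6), (x3, 27)}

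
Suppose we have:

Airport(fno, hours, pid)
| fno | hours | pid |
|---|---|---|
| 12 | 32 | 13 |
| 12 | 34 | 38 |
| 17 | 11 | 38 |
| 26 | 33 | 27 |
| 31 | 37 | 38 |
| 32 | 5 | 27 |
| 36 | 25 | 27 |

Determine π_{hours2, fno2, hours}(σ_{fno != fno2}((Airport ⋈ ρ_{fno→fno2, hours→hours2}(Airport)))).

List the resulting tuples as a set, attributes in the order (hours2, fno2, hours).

{(11, 17, 34), (11, 17, 37), (25, 36, 33), (25, 36, 5), (33, 26, 25), (33, 26, 5), (34, 12, 11), (34, 12, 37), (37, 31, 11), (37, 31, 34), (5, 32, 25), (5, 32, 33)}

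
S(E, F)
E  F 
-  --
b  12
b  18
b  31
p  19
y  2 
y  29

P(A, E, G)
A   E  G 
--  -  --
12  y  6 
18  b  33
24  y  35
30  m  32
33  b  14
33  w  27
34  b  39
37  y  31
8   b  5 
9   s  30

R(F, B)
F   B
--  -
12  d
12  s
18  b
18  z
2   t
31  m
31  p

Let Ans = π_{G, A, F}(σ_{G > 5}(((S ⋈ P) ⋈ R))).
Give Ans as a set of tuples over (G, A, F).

Natural join on E: {(b, 12, 18, 33), (b, 12, 33, 14), (b, 12, 34, 39), (b, 12, 8, 5), (b, 18, 18, 33), (b, 18, 33, 14), (b, 18, 34, 39), (b, 18, 8, 5), (b, 31, 18, 33), (b, 31, 33, 14), (b, 31, 34, 39), (b, 31, 8, 5), (y, 2, 12, 6), (y, 2, 24, 35), (y, 2, 37, 31), (y, 29, 12, 6), (y, 29, 24, 35), (y, 29, 37, 31)}
Natural join on F: {(b, 12, 18, 33, d), (b, 12, 18, 33, s), (b, 12, 33, 14, d), (b, 12, 33, 14, s), (b, 12, 34, 39, d), (b, 12, 34, 39, s), (b, 12, 8, 5, d), (b, 12, 8, 5, s), (b, 18, 18, 33, b), (b, 18, 18, 33, z), (b, 18, 33, 14, b), (b, 18, 33, 14, z), (b, 18, 34, 39, b), (b, 18, 34, 39, z), (b, 18, 8, 5, b), (b, 18, 8, 5, z), (b, 31, 18, 33, m), (b, 31, 18, 33, p), (b, 31, 33, 14, m), (b, 31, 33, 14, p), (b, 31, 34, 39, m), (b, 31, 34, 39, p), (b, 31, 8, 5, m), (b, 31, 8, 5, p), (y, 2, 12, 6, t), (y, 2, 24, 35, t), (y, 2, 37, 31, t)}
Selection G > 5: {(b, 12, 18, 33, d), (b, 12, 18, 33, s), (b, 12, 33, 14, d), (b, 12, 33, 14, s), (b, 12, 34, 39, d), (b, 12, 34, 39, s), (b, 18, 18, 33, b), (b, 18, 18, 33, z), (b, 18, 33, 14, b), (b, 18, 33, 14, z), (b, 18, 34, 39, b), (b, 18, 34, 39, z), (b, 31, 18, 33, m), (b, 31, 18, 33, p), (b, 31, 33, 14, m), (b, 31, 33, 14, p), (b, 31, 34, 39, m), (b, 31, 34, 39, p), (y, 2, 12, 6, t), (y, 2, 24, 35, t), (y, 2, 37, 31, t)}
Keep only column(s) G, A, F (9 duplicate(s) eliminated): {(14, 33, 12), (14, 33, 18), (14, 33, 31), (31, 37, 2), (33, 18, 12), (33, 18, 18), (33, 18, 31), (35, 24, 2), (39, 34, 12), (39, 34, 18), (39, 34, 31), (6, 12, 2)}

{(14, 33, 12), (14, 33, 18), (14, 33, 31), (31, 37, 2), (33, 18, 12), (33, 18, 18), (33, 18, 31), (35, 24, 2), (39, 34, 12), (39, 34, 18), (39, 34, 31), (6, 12, 2)}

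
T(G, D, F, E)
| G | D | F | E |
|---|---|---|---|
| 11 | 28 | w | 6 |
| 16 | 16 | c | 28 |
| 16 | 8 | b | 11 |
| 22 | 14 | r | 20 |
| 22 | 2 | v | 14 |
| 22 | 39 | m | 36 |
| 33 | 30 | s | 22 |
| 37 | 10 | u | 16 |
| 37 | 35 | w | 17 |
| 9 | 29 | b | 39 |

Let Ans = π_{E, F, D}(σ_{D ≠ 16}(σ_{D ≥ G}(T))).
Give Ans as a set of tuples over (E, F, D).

{(36, m, 39), (39, b, 29), (6, w, 28)}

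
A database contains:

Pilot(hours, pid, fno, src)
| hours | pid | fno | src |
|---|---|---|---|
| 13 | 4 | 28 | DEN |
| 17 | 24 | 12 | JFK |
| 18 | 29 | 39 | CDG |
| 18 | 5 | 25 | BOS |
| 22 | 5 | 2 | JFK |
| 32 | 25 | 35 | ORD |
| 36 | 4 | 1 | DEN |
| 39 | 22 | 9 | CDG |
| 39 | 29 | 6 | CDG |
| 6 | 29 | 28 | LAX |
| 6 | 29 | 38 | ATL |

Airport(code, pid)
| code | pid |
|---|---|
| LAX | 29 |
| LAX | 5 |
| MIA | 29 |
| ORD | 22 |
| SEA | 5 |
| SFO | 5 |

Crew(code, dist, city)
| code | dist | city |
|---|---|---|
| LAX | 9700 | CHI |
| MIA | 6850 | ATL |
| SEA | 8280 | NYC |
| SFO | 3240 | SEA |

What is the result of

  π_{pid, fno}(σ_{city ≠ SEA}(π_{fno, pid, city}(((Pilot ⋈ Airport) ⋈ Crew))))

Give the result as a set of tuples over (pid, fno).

Pilot ⋈ Airport (natural join on pid): {(18, 29, 39, CDG, LAX), (18, 29, 39, CDG, MIA), (18, 5, 25, BOS, LAX), (18, 5, 25, BOS, SEA), (18, 5, 25, BOS, SFO), (22, 5, 2, JFK, LAX), (22, 5, 2, JFK, SEA), (22, 5, 2, JFK, SFO), (39, 22, 9, CDG, ORD), (39, 29, 6, CDG, LAX), (39, 29, 6, CDG, MIA), (6, 29, 28, LAX, LAX), (6, 29, 28, LAX, MIA), (6, 29, 38, ATL, LAX), (6, 29, 38, ATL, MIA)}
(Pilot ⋈ Airport) ⋈ Crew (natural join on code): {(18, 29, 39, CDG, LAX, 9700, CHI), (18, 29, 39, CDG, MIA, 6850, ATL), (18, 5, 25, BOS, LAX, 9700, CHI), (18, 5, 25, BOS, SEA, 8280, NYC), (18, 5, 25, BOS, SFO, 3240, SEA), (22, 5, 2, JFK, LAX, 9700, CHI), (22, 5, 2, JFK, SEA, 8280, NYC), (22, 5, 2, JFK, SFO, 3240, SEA), (39, 29, 6, CDG, LAX, 9700, CHI), (39, 29, 6, CDG, MIA, 6850, ATL), (6, 29, 28, LAX, LAX, 9700, CHI), (6, 29, 28, LAX, MIA, 6850, ATL), (6, 29, 38, ATL, LAX, 9700, CHI), (6, 29, 38, ATL, MIA, 6850, ATL)}
Projecting to fno, pid, city: {(2, 5, CHI), (2, 5, NYC), (2, 5, SEA), (25, 5, CHI), (25, 5, NYC), (25, 5, SEA), (28, 29, ATL), (28, 29, CHI), (38, 29, ATL), (38, 29, CHI), (39, 29, ATL), (39, 29, CHI), (6, 29, ATL), (6, 29, CHI)}
Filtering on city ≠ SEA leaves {(2, 5, CHI), (2, 5, NYC), (25, 5, CHI), (25, 5, NYC), (28, 29, ATL), (28, 29, CHI), (38, 29, ATL), (38, 29, CHI), (39, 29, ATL), (39, 29, CHI), (6, 29, ATL), (6, 29, CHI)}.
Projecting to pid, fno (6 duplicate(s) eliminated): {(29, 28), (29, 38), (29, 39), (29, 6), (5, 2), (5, 25)}

{(29, 28), (29, 38), (29, 39), (29, 6), (5, 2), (5, 25)}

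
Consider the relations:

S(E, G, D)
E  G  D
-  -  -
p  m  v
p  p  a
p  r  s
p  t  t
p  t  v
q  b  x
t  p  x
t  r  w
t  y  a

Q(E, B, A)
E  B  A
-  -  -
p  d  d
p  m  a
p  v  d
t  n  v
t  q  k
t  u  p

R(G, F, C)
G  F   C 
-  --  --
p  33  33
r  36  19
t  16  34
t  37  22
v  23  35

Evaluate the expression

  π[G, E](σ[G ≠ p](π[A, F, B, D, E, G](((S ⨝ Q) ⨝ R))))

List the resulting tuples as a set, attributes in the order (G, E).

{(r, p), (r, t), (t, p)}

S ⋈ Q (natural join on E): {(p, m, v, d, d), (p, m, v, m, a), (p, m, v, v, d), (p, p, a, d, d), (p, p, a, m, a), (p, p, a, v, d), (p, r, s, d, d), (p, r, s, m, a), (p, r, s, v, d), (p, t, t, d, d), (p, t, t, m, a), (p, t, t, v, d), (p, t, v, d, d), (p, t, v, m, a), (p, t, v, v, d), (t, p, x, n, v), (t, p, x, q, k), (t, p, x, u, p), (t, r, w, n, v), (t, r, w, q, k), (t, r, w, u, p), (t, y, a, n, v), (t, y, a, q, k), (t, y, a, u, p)}
(S ⨝ Q) ⋈ R (natural join on G): {(p, p, a, d, d, 33, 33), (p, p, a, m, a, 33, 33), (p, p, a, v, d, 33, 33), (p, r, s, d, d, 36, 19), (p, r, s, m, a, 36, 19), (p, r, s, v, d, 36, 19), (p, t, t, d, d, 16, 34), (p, t, t, d, d, 37, 22), (p, t, t, m, a, 16, 34), (p, t, t, m, a, 37, 22), (p, t, t, v, d, 16, 34), (p, t, t, v, d, 37, 22), (p, t, v, d, d, 16, 34), (p, t, v, d, d, 37, 22), (p, t, v, m, a, 16, 34), (p, t, v, m, a, 37, 22), (p, t, v, v, d, 16, 34), (p, t, v, v, d, 37, 22), (t, p, x, n, v, 33, 33), (t, p, x, q, k, 33, 33), (t, p, x, u, p, 33, 33), (t, r, w, n, v, 36, 19), (t, r, w, q, k, 36, 19), (t, r, w, u, p, 36, 19)}
π_{A, F, B, D, E, G} gives {(a, 16, m, t, p, t), (a, 16, m, v, p, t), (a, 33, m, a, p, p), (a, 36, m, s, p, r), (a, 37, m, t, p, t), (a, 37, m, v, p, t), (d, 16, d, t, p, t), (d, 16, d, v, p, t), (d, 16, v, t, p, t), (d, 16, v, v, p, t), (d, 33, d, a, p, p), (d, 33, v, a, p, p), (d, 36, d, s, p, r), (d, 36, v, s, p, r), (d, 37, d, t, p, t), (d, 37, d, v, p, t), (d, 37, v, t, p, t), (d, 37, v, v, p, t), (k, 33, q, x, t, p), (k, 36, q, w, t, r), (p, 33, u, x, t, p), (p, 36, u, w, t, r), (v, 33, n, x, t, p), (v, 36, n, w, t, r)}.
Filtering on G ≠ p leaves {(a, 16, m, t, p, t), (a, 16, m, v, p, t), (a, 36, m, s, p, r), (a, 37, m, t, p, t), (a, 37, m, v, p, t), (d, 16, d, t, p, t), (d, 16, d, v, p, t), (d, 16, v, t, p, t), (d, 16, v, v, p, t), (d, 36, d, s, p, r), (d, 36, v, s, p, r), (d, 37, d, t, p, t), (d, 37, d, v, p, t), (d, 37, v, t, p, t), (d, 37, v, v, p, t), (k, 36, q, w, t, r), (p, 36, u, w, t, r), (v, 36, n, w, t, r)}.
π_{G, E} gives {(r, p), (r, t), (t, p)} (15 duplicate(s) eliminated).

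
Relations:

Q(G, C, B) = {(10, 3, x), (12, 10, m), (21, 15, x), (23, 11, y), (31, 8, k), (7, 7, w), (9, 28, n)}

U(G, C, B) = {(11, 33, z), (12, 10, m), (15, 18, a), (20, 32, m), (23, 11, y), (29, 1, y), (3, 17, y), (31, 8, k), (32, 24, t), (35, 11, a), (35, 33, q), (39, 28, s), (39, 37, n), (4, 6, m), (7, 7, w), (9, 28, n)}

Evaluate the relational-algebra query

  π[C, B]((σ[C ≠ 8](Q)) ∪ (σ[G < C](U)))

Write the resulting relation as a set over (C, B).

{(10, m), (11, y), (15, x), (17, y), (18, a), (28, n), (3, x), (32, m), (33, z), (6, m), (7, w)}

Apply σ_{C ≠ 8}; surviving tuples: {(10, 3, x), (12, 10, m), (21, 15, x), (23, 11, y), (7, 7, w), (9, 28, n)}
Apply σ_{G < C}; surviving tuples: {(11, 33, z), (15, 18, a), (20, 32, m), (3, 17, y), (4, 6, m), (9, 28, n)}
Taking the union: {(10, 3, x), (11, 33, z), (12, 10, m), (15, 18, a), (20, 32, m), (21, 15, x), (23, 11, y), (3, 17, y), (4, 6, m), (7, 7, w), (9, 28, n)}
Projecting to C, B: {(10, m), (11, y), (15, x), (17, y), (18, a), (28, n), (3, x), (32, m), (33, z), (6, m), (7, w)}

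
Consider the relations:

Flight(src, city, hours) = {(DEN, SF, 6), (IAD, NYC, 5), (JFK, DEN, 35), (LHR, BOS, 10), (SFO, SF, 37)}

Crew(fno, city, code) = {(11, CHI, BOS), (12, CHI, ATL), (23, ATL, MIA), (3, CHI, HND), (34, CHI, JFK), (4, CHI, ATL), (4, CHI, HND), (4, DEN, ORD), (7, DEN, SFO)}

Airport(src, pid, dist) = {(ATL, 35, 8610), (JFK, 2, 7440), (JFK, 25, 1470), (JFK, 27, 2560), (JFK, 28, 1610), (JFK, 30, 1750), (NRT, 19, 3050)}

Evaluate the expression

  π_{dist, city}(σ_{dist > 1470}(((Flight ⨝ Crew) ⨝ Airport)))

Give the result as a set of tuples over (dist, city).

Flight ⋈ Crew (natural join on city): {(JFK, DEN, 35, 4, ORD), (JFK, DEN, 35, 7, SFO)}
(Flight ⨝ Crew) ⋈ Airport (natural join on src): {(JFK, DEN, 35, 4, ORD, 2, 7440), (JFK, DEN, 35, 4, ORD, 25, 1470), (JFK, DEN, 35, 4, ORD, 27, 2560), (JFK, DEN, 35, 4, ORD, 28, 1610), (JFK, DEN, 35, 4, ORD, 30, 1750), (JFK, DEN, 35, 7, SFO, 2, 7440), (JFK, DEN, 35, 7, SFO, 25, 1470), (JFK, DEN, 35, 7, SFO, 27, 2560), (JFK, DEN, 35, 7, SFO, 28, 1610), (JFK, DEN, 35, 7, SFO, 30, 1750)}
Selection dist > 1470: {(JFK, DEN, 35, 4, ORD, 2, 7440), (JFK, DEN, 35, 4, ORD, 27, 2560), (JFK, DEN, 35, 4, ORD, 28, 1610), (JFK, DEN, 35, 4, ORD, 30, 1750), (JFK, DEN, 35, 7, SFO, 2, 7440), (JFK, DEN, 35, 7, SFO, 27, 2560), (JFK, DEN, 35, 7, SFO, 28, 1610), (JFK, DEN, 35, 7, SFO, 30, 1750)}
Keep only column(s) dist, city (4 duplicate(s) eliminated): {(1610, DEN), (1750, DEN), (2560, DEN), (7440, DEN)}

{(1610, DEN), (1750, DEN), (2560, DEN), (7440, DEN)}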